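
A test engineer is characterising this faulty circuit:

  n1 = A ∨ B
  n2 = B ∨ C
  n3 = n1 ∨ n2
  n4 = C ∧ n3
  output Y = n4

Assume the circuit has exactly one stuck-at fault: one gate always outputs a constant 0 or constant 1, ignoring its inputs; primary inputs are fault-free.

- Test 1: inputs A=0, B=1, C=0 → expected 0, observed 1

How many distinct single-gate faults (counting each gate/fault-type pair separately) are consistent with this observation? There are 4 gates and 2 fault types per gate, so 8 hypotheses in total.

Fault-free: n1=1, n2=1, n3=1, n4=0 → 0. Observed 1.
  n1 stuck-at-0: output 0 ✗
  n1 stuck-at-1: output 0 ✗
  n2 stuck-at-0: output 0 ✗
  n2 stuck-at-1: output 0 ✗
  n3 stuck-at-0: output 0 ✗
  n3 stuck-at-1: output 0 ✗
  n4 stuck-at-0: output 0 ✗
  n4 stuck-at-1: output 1 ✓
Consistent faults: {n4 stuck-at-1} — 1 in all.

1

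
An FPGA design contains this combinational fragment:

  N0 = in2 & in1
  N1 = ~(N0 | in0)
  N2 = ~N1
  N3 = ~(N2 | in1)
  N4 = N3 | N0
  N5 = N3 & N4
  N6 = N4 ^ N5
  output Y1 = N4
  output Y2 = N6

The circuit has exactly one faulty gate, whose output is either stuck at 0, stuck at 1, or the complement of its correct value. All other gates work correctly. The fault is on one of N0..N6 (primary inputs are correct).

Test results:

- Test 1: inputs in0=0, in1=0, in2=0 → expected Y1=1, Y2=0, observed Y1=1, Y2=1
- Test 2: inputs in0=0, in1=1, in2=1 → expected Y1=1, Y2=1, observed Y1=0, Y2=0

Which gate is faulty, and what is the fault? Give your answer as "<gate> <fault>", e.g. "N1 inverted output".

Fault-free values for test 1 (in0=0, in1=0, in2=0): N0=0, N1=1, N2=0, N3=1, N4=1, N5=1, N6=0, giving Y1=1, Y2=0. Observed Y1=1, Y2=1.
Test 1: faults giving observed Y1=1, Y2=1 are {N0 stuck-at-1, N0 inverted output, N5 stuck-at-0, N5 inverted output, N6 stuck-at-1, N6 inverted output}.
Test 2 (in0=0, in1=1, in2=1): fault-free N0=1, N1=0, N2=1, N3=0, N4=1, N5=0, N6=1 → Y1=1, Y2=1; observed Y1=0, Y2=0. Eliminates N0 stuck-at-1, N5 stuck-at-0, N5 inverted output, N6 stuck-at-1, N6 inverted output.
Only N0 inverted output is consistent with every test.

N0 inverted output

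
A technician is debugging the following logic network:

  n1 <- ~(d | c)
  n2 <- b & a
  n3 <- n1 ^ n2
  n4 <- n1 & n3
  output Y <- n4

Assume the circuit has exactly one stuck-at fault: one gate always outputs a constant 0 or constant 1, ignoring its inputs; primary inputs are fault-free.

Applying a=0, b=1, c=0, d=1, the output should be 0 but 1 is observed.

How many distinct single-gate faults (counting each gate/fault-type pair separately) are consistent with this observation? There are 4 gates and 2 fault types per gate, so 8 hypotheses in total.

Fault-free: n1=0, n2=0, n3=0, n4=0 → 0. Observed 1.
  n1 stuck-at-0: output 0 ✗
  n1 stuck-at-1: output 1 ✓
  n2 stuck-at-0: output 0 ✗
  n2 stuck-at-1: output 0 ✗
  n3 stuck-at-0: output 0 ✗
  n3 stuck-at-1: output 0 ✗
  n4 stuck-at-0: output 0 ✗
  n4 stuck-at-1: output 1 ✓
Consistent faults: {n1 stuck-at-1, n4 stuck-at-1} — 2 in all.

2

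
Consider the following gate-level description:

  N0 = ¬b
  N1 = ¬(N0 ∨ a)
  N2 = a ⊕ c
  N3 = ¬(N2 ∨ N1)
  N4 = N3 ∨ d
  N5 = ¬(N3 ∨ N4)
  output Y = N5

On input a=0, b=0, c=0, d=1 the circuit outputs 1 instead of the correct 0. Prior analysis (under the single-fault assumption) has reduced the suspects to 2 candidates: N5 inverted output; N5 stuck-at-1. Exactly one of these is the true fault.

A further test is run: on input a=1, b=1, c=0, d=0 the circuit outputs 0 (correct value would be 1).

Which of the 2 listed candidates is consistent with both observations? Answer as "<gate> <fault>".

Evaluate each candidate on input a=1, b=1, c=0, d=0:
  N5 inverted output: N0=0, N1=0, N2=1, N3=0, N4=0, N5=0 [inverted output] → 0 — matches
  N5 stuck-at-1: N0=0, N1=0, N2=1, N3=0, N4=0, N5=1 [stuck-at-1] → 1 — eliminated
Only N5 inverted output reproduces the observed 0.

N5 inverted output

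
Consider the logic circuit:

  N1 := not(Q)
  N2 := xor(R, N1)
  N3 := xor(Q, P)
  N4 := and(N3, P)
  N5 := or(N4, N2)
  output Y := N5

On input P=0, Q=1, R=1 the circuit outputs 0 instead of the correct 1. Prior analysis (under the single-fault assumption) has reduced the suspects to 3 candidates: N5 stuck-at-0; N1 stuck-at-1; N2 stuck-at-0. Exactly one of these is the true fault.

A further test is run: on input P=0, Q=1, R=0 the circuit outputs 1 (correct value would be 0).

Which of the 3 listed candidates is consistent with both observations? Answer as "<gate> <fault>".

Evaluate each candidate on input P=0, Q=1, R=0:
  N5 stuck-at-0: N1=0, N2=0, N3=1, N4=0, N5=0 [stuck-at-0] → 0 — eliminated
  N1 stuck-at-1: N1=1 [stuck-at-1], N2=1, N3=1, N4=0, N5=1 → 1 — matches
  N2 stuck-at-0: N1=0, N2=0 [stuck-at-0], N3=1, N4=0, N5=0 → 0 — eliminated
Only N1 stuck-at-1 reproduces the observed 1.

N1 stuck-at-1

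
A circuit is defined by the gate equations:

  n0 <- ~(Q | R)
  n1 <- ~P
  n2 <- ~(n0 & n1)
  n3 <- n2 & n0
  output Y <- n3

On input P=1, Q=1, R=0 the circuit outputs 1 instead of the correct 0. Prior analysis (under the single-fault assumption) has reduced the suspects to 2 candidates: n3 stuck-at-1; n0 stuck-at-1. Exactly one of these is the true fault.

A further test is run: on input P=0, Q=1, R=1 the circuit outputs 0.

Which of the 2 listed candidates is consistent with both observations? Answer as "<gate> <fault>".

n0 stuck-at-1

Evaluate each candidate on input P=0, Q=1, R=1:
  n3 stuck-at-1: n0=0, n1=1, n2=1, n3=1 [stuck-at-1] → 1 — eliminated
  n0 stuck-at-1: n0=1 [stuck-at-1], n1=1, n2=0, n3=0 → 0 — matches
Only n0 stuck-at-1 reproduces the observed 0.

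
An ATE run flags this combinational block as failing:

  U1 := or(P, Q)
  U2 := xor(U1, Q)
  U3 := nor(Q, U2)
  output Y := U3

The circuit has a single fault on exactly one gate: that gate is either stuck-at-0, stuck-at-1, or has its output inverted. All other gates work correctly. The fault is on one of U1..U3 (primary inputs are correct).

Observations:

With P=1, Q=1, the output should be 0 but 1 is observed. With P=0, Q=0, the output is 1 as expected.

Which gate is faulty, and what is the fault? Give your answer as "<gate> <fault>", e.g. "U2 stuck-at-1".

U3 stuck-at-1

Fault-free values for test 1 (P=1, Q=1): U1=1, U2=0, U3=0, giving Y=0. Observed 1.
Test 1: faults giving observed 1 are {U3 stuck-at-1, U3 inverted output}.
Test 2 (P=0, Q=0): fault-free U1=0, U2=0, U3=1 → 1; observed 1. Eliminates U3 inverted output.
Only U3 stuck-at-1 is consistent with every test.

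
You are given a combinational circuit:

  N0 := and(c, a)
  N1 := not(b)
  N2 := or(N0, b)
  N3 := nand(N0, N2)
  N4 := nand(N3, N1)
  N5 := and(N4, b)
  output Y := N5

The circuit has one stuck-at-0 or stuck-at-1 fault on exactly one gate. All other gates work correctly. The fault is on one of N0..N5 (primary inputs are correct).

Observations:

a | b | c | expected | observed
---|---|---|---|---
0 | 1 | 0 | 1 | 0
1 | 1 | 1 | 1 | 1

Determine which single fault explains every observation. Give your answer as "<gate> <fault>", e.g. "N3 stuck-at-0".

Fault-free values for test 1 (a=0, b=1, c=0): N0=0, N1=0, N2=1, N3=1, N4=1, N5=1, giving Y=1. Observed 0.
Test 1: faults giving observed 0 are {N1 stuck-at-1, N4 stuck-at-0, N5 stuck-at-0}.
Test 2 (a=1, b=1, c=1): fault-free N0=1, N1=0, N2=1, N3=0, N4=1, N5=1 → 1; observed 1. Eliminates N4 stuck-at-0, N5 stuck-at-0.
Only N1 stuck-at-1 is consistent with every test.

N1 stuck-at-1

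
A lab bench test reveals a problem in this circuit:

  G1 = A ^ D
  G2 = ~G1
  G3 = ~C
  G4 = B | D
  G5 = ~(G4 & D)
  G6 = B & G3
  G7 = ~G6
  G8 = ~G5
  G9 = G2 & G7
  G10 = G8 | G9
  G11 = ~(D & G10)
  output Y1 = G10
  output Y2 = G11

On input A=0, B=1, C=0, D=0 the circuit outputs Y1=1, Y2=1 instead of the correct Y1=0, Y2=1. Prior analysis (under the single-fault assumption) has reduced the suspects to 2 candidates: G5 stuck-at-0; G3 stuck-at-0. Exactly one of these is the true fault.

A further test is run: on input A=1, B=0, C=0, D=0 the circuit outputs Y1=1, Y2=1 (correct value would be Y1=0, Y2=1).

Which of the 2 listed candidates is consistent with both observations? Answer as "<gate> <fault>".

G5 stuck-at-0

Evaluate each candidate on input A=1, B=0, C=0, D=0:
  G5 stuck-at-0: G1=1, G2=0, G3=1, G4=0, G5=0 [stuck-at-0], G6=0, G7=1, G8=1, G9=0, G10=1, G11=1 → Y1=1, Y2=1 — matches
  G3 stuck-at-0: G1=1, G2=0, G3=0 [stuck-at-0], G4=0, G5=1, G6=0, G7=1, G8=0, G9=0, G10=0, G11=1 → Y1=0, Y2=1 — eliminated
Only G5 stuck-at-0 reproduces the observed Y1=1, Y2=1.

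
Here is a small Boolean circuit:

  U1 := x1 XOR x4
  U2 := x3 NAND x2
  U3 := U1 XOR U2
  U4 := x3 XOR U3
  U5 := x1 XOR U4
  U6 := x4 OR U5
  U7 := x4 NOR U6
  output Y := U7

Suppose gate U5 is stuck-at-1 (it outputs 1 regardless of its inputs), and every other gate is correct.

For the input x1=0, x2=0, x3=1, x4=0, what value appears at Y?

0

Propagate with U5 forced: U1=0, U2=1, U3=1, U4=0, U5=1 [stuck-at-1], U6=1, U7=0.
So Y = 0. (Without the fault it would be 1.)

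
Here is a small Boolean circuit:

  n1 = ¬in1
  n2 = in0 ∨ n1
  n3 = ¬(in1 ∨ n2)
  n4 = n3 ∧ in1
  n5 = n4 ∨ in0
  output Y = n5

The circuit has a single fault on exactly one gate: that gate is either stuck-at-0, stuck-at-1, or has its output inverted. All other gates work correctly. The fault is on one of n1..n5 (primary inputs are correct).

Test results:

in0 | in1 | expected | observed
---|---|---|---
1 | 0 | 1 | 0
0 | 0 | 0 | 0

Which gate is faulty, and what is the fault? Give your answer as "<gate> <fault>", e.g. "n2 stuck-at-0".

n5 stuck-at-0

Fault-free values for test 1 (in0=1, in1=0): n1=1, n2=1, n3=0, n4=0, n5=1, giving Y=1. Observed 0.
Test 1: faults giving observed 0 are {n5 stuck-at-0, n5 inverted output}.
Test 2 (in0=0, in1=0): fault-free n1=1, n2=1, n3=0, n4=0, n5=0 → 0; observed 0. Eliminates n5 inverted output.
Only n5 stuck-at-0 is consistent with every test.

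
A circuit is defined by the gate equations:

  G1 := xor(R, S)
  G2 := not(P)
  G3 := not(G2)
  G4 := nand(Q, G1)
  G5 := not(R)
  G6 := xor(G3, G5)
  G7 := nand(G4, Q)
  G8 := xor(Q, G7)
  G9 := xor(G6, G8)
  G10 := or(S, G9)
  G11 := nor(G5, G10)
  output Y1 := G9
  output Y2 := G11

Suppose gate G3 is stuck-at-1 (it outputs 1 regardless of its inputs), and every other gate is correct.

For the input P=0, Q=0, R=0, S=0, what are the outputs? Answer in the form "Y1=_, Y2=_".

Propagate with G3 forced: G1=0, G2=1, G3=1 [stuck-at-1], G4=1, G5=1, G6=0, G7=1, G8=1, G9=1, G10=1, G11=0.
So the outputs are Y1=1, Y2=0. (Without the fault they would be Y1=0, Y2=0.)

Y1=1, Y2=0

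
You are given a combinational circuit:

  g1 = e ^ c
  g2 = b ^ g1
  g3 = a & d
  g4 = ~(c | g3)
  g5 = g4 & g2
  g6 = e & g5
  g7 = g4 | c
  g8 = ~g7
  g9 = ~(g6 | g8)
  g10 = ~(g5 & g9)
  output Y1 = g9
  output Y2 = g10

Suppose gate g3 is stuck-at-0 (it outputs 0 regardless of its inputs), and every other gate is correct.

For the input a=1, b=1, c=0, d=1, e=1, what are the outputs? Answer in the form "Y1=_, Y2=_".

Y1=1, Y2=1

Propagate with g3 forced: g1=1, g2=0, g3=0 [stuck-at-0], g4=1, g5=0, g6=0, g7=1, g8=0, g9=1, g10=1.
So the outputs are Y1=1, Y2=1. (Without the fault they would be Y1=0, Y2=1.)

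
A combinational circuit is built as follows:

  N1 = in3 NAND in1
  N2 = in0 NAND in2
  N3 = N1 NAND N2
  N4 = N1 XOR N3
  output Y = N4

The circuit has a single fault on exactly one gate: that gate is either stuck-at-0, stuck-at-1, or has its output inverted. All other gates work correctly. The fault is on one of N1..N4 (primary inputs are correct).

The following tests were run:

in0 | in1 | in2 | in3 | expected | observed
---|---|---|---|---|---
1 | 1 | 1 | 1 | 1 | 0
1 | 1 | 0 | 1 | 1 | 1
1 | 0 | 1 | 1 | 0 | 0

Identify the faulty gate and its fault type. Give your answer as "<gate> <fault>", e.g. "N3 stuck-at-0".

Fault-free values for test 1 (in0=1, in1=1, in2=1, in3=1): N1=0, N2=0, N3=1, N4=1, giving Y=1. Observed 0.
Test 1: faults giving observed 0 are {N1 stuck-at-1, N1 inverted output, N3 stuck-at-0, N3 inverted output, N4 stuck-at-0, N4 inverted output}.
Test 2 (in0=1, in1=1, in2=0, in3=1): fault-free N1=0, N2=1, N3=1, N4=1 → 1; observed 1. Eliminates N3 stuck-at-0, N3 inverted output, N4 stuck-at-0, N4 inverted output.
Test 3 (in0=1, in1=0, in2=1, in3=1): fault-free N1=1, N2=0, N3=1, N4=0 → 0; observed 0. Eliminates N1 inverted output.
Only N1 stuck-at-1 is consistent with every test.

N1 stuck-at-1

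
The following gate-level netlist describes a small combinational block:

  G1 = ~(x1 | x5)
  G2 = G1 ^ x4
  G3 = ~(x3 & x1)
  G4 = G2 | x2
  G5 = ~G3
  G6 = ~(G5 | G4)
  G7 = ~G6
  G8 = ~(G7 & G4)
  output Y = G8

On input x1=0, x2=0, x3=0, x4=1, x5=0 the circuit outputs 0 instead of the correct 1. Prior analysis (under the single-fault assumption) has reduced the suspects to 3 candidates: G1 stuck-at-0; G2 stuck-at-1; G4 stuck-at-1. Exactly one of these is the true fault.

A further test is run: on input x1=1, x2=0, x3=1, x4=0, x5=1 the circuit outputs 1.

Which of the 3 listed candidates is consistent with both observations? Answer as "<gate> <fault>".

Evaluate each candidate on input x1=1, x2=0, x3=1, x4=0, x5=1:
  G1 stuck-at-0: G1=0 [stuck-at-0], G2=0, G3=0, G4=0, G5=1, G6=0, G7=1, G8=1 → 1 — matches
  G2 stuck-at-1: G1=0, G2=1 [stuck-at-1], G3=0, G4=1, G5=1, G6=0, G7=1, G8=0 → 0 — eliminated
  G4 stuck-at-1: G1=0, G2=0, G3=0, G4=1 [stuck-at-1], G5=1, G6=0, G7=1, G8=0 → 0 — eliminated
Only G1 stuck-at-0 reproduces the observed 1.

G1 stuck-at-0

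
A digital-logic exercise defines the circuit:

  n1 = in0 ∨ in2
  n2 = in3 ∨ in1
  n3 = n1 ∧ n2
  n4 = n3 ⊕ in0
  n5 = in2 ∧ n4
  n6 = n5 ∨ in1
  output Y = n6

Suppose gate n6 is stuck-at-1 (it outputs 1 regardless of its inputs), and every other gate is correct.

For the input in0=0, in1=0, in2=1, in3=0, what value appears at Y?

1

Propagate with n6 forced: n1=1, n2=0, n3=0, n4=0, n5=0, n6=1 [stuck-at-1].
So Y = 1. (Without the fault it would be 0.)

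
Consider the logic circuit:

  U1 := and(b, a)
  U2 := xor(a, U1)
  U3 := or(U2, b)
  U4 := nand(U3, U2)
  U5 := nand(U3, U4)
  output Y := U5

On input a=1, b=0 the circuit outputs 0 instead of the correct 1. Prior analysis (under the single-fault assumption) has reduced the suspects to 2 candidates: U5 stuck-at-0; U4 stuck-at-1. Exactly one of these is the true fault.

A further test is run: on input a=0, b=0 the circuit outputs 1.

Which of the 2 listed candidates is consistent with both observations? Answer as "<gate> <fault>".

Evaluate each candidate on input a=0, b=0:
  U5 stuck-at-0: U1=0, U2=0, U3=0, U4=1, U5=0 [stuck-at-0] → 0 — eliminated
  U4 stuck-at-1: U1=0, U2=0, U3=0, U4=1 [stuck-at-1], U5=1 → 1 — matches
Only U4 stuck-at-1 reproduces the observed 1.

U4 stuck-at-1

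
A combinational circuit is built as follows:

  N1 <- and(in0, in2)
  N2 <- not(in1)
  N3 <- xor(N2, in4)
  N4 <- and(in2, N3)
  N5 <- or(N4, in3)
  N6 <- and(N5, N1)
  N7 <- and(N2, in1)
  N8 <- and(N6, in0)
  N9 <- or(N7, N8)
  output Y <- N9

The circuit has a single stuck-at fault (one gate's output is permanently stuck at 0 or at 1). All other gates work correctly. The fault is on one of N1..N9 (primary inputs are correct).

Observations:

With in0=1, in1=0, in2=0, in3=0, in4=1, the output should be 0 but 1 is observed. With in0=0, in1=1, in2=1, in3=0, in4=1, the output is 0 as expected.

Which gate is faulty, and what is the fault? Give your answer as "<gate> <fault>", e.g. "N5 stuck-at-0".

Fault-free values for test 1 (in0=1, in1=0, in2=0, in3=0, in4=1): N1=0, N2=1, N3=0, N4=0, N5=0, N6=0, N7=0, N8=0, N9=0, giving Y=0. Observed 1.
Test 1: faults giving observed 1 are {N6 stuck-at-1, N7 stuck-at-1, N8 stuck-at-1, N9 stuck-at-1}.
Test 2 (in0=0, in1=1, in2=1, in3=0, in4=1): fault-free N1=0, N2=0, N3=1, N4=1, N5=1, N6=0, N7=0, N8=0, N9=0 → 0; observed 0. Eliminates N7 stuck-at-1, N8 stuck-at-1, N9 stuck-at-1.
Only N6 stuck-at-1 is consistent with every test.

N6 stuck-at-1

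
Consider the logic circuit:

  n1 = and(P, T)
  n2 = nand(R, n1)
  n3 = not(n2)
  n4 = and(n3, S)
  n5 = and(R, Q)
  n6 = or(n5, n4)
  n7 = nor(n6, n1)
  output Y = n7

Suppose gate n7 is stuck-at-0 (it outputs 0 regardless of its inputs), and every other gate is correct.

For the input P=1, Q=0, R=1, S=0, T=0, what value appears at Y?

0

Propagate with n7 forced: n1=0, n2=1, n3=0, n4=0, n5=0, n6=0, n7=0 [stuck-at-0].
So Y = 0. (Without the fault it would be 1.)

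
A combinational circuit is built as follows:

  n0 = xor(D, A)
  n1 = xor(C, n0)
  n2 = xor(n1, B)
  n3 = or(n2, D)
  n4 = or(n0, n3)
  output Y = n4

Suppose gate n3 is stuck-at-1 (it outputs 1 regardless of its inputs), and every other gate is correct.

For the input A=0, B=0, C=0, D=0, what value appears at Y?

Propagate with n3 forced: n0=0, n1=0, n2=0, n3=1 [stuck-at-1], n4=1.
So Y = 1. (Without the fault it would be 0.)

1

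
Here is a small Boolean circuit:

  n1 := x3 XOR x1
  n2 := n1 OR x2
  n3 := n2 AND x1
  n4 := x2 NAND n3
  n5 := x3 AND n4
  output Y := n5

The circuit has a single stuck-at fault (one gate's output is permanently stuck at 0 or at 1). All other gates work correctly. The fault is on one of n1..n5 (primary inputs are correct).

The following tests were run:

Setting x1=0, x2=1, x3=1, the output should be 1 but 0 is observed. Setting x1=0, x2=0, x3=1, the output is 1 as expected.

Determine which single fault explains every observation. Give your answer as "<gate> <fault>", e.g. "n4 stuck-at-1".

n3 stuck-at-1

Fault-free values for test 1 (x1=0, x2=1, x3=1): n1=1, n2=1, n3=0, n4=1, n5=1, giving Y=1. Observed 0.
Test 1: faults giving observed 0 are {n3 stuck-at-1, n4 stuck-at-0, n5 stuck-at-0}.
Test 2 (x1=0, x2=0, x3=1): fault-free n1=1, n2=1, n3=0, n4=1, n5=1 → 1; observed 1. Eliminates n4 stuck-at-0, n5 stuck-at-0.
Only n3 stuck-at-1 is consistent with every test.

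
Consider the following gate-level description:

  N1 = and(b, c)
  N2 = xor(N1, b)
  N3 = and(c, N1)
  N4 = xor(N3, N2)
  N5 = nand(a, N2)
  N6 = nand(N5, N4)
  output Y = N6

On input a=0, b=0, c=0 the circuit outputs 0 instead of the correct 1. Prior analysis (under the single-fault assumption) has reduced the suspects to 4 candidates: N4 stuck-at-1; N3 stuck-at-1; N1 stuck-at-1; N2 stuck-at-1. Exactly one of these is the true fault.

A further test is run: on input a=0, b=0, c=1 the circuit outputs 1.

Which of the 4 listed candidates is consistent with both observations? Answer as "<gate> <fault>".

Evaluate each candidate on input a=0, b=0, c=1:
  N4 stuck-at-1: N1=0, N2=0, N3=0, N4=1 [stuck-at-1], N5=1, N6=0 → 0 — eliminated
  N3 stuck-at-1: N1=0, N2=0, N3=1 [stuck-at-1], N4=1, N5=1, N6=0 → 0 — eliminated
  N1 stuck-at-1: N1=1 [stuck-at-1], N2=1, N3=1, N4=0, N5=1, N6=1 → 1 — matches
  N2 stuck-at-1: N1=0, N2=1 [stuck-at-1], N3=0, N4=1, N5=1, N6=0 → 0 — eliminated
Only N1 stuck-at-1 reproduces the observed 1.

N1 stuck-at-1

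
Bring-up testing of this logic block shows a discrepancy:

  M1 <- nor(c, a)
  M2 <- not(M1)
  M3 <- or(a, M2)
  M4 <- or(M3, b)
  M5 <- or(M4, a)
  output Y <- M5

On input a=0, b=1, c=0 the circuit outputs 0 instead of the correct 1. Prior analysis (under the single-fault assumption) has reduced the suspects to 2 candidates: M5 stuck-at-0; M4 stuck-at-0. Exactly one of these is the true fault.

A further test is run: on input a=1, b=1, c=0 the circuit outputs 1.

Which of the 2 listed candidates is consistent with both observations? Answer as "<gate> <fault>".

Evaluate each candidate on input a=1, b=1, c=0:
  M5 stuck-at-0: M1=0, M2=1, M3=1, M4=1, M5=0 [stuck-at-0] → 0 — eliminated
  M4 stuck-at-0: M1=0, M2=1, M3=1, M4=0 [stuck-at-0], M5=1 → 1 — matches
Only M4 stuck-at-0 reproduces the observed 1.

M4 stuck-at-0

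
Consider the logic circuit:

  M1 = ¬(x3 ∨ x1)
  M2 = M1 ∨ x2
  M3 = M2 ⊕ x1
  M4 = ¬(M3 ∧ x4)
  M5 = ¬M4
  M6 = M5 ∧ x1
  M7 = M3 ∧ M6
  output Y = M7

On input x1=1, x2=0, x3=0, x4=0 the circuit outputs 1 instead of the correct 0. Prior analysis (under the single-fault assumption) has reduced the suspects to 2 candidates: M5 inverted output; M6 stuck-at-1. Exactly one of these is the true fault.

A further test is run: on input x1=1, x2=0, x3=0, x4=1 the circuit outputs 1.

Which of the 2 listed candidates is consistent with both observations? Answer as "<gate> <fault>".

Evaluate each candidate on input x1=1, x2=0, x3=0, x4=1:
  M5 inverted output: M1=0, M2=0, M3=1, M4=0, M5=0 [inverted output], M6=0, M7=0 → 0 — eliminated
  M6 stuck-at-1: M1=0, M2=0, M3=1, M4=0, M5=1, M6=1 [stuck-at-1], M7=1 → 1 — matches
Only M6 stuck-at-1 reproduces the observed 1.

M6 stuck-at-1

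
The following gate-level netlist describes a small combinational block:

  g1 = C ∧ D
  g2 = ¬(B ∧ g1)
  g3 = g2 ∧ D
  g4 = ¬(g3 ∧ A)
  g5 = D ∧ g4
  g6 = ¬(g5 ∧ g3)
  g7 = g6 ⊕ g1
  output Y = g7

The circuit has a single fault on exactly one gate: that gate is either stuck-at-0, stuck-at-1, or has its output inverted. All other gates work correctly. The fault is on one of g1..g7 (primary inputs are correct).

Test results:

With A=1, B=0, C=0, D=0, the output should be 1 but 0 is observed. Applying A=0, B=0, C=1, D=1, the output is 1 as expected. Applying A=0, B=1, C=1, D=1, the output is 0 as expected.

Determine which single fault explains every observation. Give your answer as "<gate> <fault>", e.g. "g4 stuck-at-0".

Fault-free values for test 1 (A=1, B=0, C=0, D=0): g1=0, g2=1, g3=0, g4=1, g5=0, g6=1, g7=1, giving Y=1. Observed 0.
Test 1: faults giving observed 0 are {g1 stuck-at-1, g1 inverted output, g6 stuck-at-0, g6 inverted output, g7 stuck-at-0, g7 inverted output}.
Test 2 (A=0, B=0, C=1, D=1): fault-free g1=1, g2=1, g3=1, g4=1, g5=1, g6=0, g7=1 → 1; observed 1. Eliminates g1 inverted output, g6 inverted output, g7 stuck-at-0, g7 inverted output.
Test 3 (A=0, B=1, C=1, D=1): fault-free g1=1, g2=0, g3=0, g4=1, g5=1, g6=1, g7=0 → 0; observed 0. Eliminates g6 stuck-at-0.
Only g1 stuck-at-1 is consistent with every test.

g1 stuck-at-1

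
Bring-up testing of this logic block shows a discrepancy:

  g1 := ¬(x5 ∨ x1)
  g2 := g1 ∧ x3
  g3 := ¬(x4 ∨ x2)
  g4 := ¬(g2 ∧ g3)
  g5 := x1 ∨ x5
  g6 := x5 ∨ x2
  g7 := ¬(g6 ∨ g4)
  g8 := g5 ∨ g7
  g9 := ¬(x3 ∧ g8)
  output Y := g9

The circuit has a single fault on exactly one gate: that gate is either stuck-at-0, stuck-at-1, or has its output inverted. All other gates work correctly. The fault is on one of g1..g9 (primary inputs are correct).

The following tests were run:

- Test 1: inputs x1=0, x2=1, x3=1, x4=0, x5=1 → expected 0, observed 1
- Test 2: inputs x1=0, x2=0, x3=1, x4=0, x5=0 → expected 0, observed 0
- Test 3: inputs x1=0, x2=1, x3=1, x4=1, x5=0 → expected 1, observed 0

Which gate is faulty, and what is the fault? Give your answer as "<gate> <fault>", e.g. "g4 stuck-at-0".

Fault-free values for test 1 (x1=0, x2=1, x3=1, x4=0, x5=1): g1=0, g2=0, g3=0, g4=1, g5=1, g6=1, g7=0, g8=1, g9=0, giving Y=0. Observed 1.
Test 1: faults giving observed 1 are {g5 stuck-at-0, g5 inverted output, g8 stuck-at-0, g8 inverted output, g9 stuck-at-1, g9 inverted output}.
Test 2 (x1=0, x2=0, x3=1, x4=0, x5=0): fault-free g1=1, g2=1, g3=1, g4=0, g5=0, g6=0, g7=1, g8=1, g9=0 → 0; observed 0. Eliminates g8 stuck-at-0, g8 inverted output, g9 stuck-at-1, g9 inverted output.
Test 3 (x1=0, x2=1, x3=1, x4=1, x5=0): fault-free g1=1, g2=1, g3=0, g4=1, g5=0, g6=1, g7=0, g8=0, g9=1 → 1; observed 0. Eliminates g5 stuck-at-0.
Only g5 inverted output is consistent with every test.

g5 inverted output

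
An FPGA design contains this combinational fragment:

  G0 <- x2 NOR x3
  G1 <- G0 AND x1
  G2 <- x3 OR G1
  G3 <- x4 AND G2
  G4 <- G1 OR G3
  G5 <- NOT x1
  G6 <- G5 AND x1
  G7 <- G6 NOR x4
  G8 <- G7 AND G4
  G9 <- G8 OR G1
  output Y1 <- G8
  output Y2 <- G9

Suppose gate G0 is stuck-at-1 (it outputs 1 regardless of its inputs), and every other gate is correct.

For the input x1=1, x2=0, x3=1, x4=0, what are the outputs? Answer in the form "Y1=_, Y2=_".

Y1=1, Y2=1

Propagate with G0 forced: G0=1 [stuck-at-1], G1=1, G2=1, G3=0, G4=1, G5=0, G6=0, G7=1, G8=1, G9=1.
So the outputs are Y1=1, Y2=1. (Without the fault they would be Y1=0, Y2=0.)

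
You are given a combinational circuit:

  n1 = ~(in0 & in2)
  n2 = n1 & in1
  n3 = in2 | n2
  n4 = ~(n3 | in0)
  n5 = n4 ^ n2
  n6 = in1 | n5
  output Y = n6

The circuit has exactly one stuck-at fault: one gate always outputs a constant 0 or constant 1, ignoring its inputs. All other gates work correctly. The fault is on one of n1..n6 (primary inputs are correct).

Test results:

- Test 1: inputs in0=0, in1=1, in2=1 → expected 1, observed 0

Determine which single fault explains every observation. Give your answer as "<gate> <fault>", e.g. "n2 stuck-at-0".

n6 stuck-at-0

Fault-free values for test 1 (in0=0, in1=1, in2=1): n1=1, n2=1, n3=1, n4=0, n5=1, n6=1, giving Y=1. Observed 0.
Test 1: faults giving observed 0 are {n6 stuck-at-0}.
Only n6 stuck-at-0 is consistent with every test.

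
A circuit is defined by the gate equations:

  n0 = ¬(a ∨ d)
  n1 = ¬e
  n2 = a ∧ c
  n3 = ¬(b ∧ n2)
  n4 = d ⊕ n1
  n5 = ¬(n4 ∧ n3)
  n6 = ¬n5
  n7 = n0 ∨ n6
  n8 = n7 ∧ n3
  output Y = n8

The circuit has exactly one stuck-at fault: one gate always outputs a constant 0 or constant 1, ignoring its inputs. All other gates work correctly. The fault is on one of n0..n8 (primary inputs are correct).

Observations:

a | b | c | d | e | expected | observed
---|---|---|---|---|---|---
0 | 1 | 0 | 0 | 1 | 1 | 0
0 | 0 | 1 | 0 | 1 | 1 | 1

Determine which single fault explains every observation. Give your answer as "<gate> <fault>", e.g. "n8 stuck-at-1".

Fault-free values for test 1 (a=0, b=1, c=0, d=0, e=1): n0=1, n1=0, n2=0, n3=1, n4=0, n5=1, n6=0, n7=1, n8=1, giving Y=1. Observed 0.
Test 1: faults giving observed 0 are {n0 stuck-at-0, n2 stuck-at-1, n3 stuck-at-0, n7 stuck-at-0, n8 stuck-at-0}.
Test 2 (a=0, b=0, c=1, d=0, e=1): fault-free n0=1, n1=0, n2=0, n3=1, n4=0, n5=1, n6=0, n7=1, n8=1 → 1; observed 1. Eliminates n0 stuck-at-0, n3 stuck-at-0, n7 stuck-at-0, n8 stuck-at-0.
Only n2 stuck-at-1 is consistent with every test.

n2 stuck-at-1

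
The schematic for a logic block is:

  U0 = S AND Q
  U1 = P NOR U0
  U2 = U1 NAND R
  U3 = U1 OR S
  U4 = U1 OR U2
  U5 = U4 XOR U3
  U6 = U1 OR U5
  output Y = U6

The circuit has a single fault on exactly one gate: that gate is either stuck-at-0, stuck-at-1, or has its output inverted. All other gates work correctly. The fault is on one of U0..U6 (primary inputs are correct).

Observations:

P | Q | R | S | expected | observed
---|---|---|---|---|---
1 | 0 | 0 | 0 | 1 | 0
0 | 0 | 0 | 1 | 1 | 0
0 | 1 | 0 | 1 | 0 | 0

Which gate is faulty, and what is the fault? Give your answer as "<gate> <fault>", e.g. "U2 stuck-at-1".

U6 stuck-at-0

Fault-free values for test 1 (P=1, Q=0, R=0, S=0): U0=0, U1=0, U2=1, U3=0, U4=1, U5=1, U6=1, giving Y=1. Observed 0.
Test 1: faults giving observed 0 are {U2 stuck-at-0, U2 inverted output, U3 stuck-at-1, U3 inverted output, U4 stuck-at-0, U4 inverted output, U5 stuck-at-0, U5 inverted output, U6 stuck-at-0, U6 inverted output}.
Test 2 (P=0, Q=0, R=0, S=1): fault-free U0=0, U1=1, U2=1, U3=1, U4=1, U5=0, U6=1 → 1; observed 0. Eliminates U2 stuck-at-0, U2 inverted output, U3 stuck-at-1, U3 inverted output, U4 stuck-at-0, U4 inverted output, U5 stuck-at-0, U5 inverted output.
Test 3 (P=0, Q=1, R=0, S=1): fault-free U0=1, U1=0, U2=1, U3=1, U4=1, U5=0, U6=0 → 0; observed 0. Eliminates U6 inverted output.
Only U6 stuck-at-0 is consistent with every test.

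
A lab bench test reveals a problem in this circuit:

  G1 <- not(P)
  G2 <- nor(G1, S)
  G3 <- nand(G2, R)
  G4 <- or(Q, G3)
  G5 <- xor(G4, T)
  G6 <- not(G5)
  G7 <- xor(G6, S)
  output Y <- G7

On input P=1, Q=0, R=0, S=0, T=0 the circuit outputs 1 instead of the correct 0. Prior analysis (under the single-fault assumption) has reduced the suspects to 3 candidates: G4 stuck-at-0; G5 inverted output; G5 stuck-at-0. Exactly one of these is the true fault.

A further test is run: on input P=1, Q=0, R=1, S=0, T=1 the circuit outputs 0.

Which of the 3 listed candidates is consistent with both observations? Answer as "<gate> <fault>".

Evaluate each candidate on input P=1, Q=0, R=1, S=0, T=1:
  G4 stuck-at-0: G1=0, G2=1, G3=0, G4=0 [stuck-at-0], G5=1, G6=0, G7=0 → 0 — matches
  G5 inverted output: G1=0, G2=1, G3=0, G4=0, G5=0 [inverted output], G6=1, G7=1 → 1 — eliminated
  G5 stuck-at-0: G1=0, G2=1, G3=0, G4=0, G5=0 [stuck-at-0], G6=1, G7=1 → 1 — eliminated
Only G4 stuck-at-0 reproduces the observed 0.

G4 stuck-at-0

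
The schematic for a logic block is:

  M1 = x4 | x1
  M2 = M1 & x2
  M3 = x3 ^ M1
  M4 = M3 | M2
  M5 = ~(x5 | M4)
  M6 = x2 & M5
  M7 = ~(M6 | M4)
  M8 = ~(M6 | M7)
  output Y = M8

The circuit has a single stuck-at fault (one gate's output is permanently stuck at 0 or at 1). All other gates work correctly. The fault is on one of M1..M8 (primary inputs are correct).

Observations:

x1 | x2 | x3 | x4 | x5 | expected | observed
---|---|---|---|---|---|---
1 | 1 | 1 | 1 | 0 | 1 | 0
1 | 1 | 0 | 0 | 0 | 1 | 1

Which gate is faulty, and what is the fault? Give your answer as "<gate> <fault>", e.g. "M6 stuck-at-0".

M2 stuck-at-0

Fault-free values for test 1 (x1=1, x2=1, x3=1, x4=1, x5=0): M1=1, M2=1, M3=0, M4=1, M5=0, M6=0, M7=0, M8=1, giving Y=1. Observed 0.
Test 1: faults giving observed 0 are {M2 stuck-at-0, M4 stuck-at-0, M5 stuck-at-1, M6 stuck-at-1, M7 stuck-at-1, M8 stuck-at-0}.
Test 2 (x1=1, x2=1, x3=0, x4=0, x5=0): fault-free M1=1, M2=1, M3=1, M4=1, M5=0, M6=0, M7=0, M8=1 → 1; observed 1. Eliminates M4 stuck-at-0, M5 stuck-at-1, M6 stuck-at-1, M7 stuck-at-1, M8 stuck-at-0.
Only M2 stuck-at-0 is consistent with every test.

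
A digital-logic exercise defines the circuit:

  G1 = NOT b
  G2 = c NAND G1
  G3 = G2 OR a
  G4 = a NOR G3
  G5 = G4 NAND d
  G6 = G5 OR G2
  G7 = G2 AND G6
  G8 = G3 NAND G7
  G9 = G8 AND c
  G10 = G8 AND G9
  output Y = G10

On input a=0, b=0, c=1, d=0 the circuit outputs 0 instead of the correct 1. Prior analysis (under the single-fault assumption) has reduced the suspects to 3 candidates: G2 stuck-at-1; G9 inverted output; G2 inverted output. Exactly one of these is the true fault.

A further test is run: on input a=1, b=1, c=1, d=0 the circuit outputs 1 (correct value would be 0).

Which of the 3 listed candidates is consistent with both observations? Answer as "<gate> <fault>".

Evaluate each candidate on input a=1, b=1, c=1, d=0:
  G2 stuck-at-1: G1=0, G2=1 [stuck-at-1], G3=1, G4=0, G5=1, G6=1, G7=1, G8=0, G9=0, G10=0 → 0 — eliminated
  G9 inverted output: G1=0, G2=1, G3=1, G4=0, G5=1, G6=1, G7=1, G8=0, G9=1 [inverted output], G10=0 → 0 — eliminated
  G2 inverted output: G1=0, G2=0 [inverted output], G3=1, G4=0, G5=1, G6=1, G7=0, G8=1, G9=1, G10=1 → 1 — matches
Only G2 inverted output reproduces the observed 1.

G2 inverted output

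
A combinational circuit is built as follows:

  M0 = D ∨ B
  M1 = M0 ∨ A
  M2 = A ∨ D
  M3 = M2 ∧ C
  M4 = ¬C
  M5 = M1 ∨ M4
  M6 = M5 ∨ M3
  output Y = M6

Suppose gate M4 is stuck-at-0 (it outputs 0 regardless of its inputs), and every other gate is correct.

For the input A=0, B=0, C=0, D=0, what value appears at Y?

0

Propagate with M4 forced: M0=0, M1=0, M2=0, M3=0, M4=0 [stuck-at-0], M5=0, M6=0.
So Y = 0. (Without the fault it would be 1.)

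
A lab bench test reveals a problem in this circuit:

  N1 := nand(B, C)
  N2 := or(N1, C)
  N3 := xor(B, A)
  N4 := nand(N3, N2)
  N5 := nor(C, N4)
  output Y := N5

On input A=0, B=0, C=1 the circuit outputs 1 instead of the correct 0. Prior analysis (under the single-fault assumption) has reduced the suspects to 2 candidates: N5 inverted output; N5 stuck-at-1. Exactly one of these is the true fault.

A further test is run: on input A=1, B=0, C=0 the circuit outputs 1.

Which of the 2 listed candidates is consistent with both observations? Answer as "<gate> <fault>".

Evaluate each candidate on input A=1, B=0, C=0:
  N5 inverted output: N1=1, N2=1, N3=1, N4=0, N5=0 [inverted output] → 0 — eliminated
  N5 stuck-at-1: N1=1, N2=1, N3=1, N4=0, N5=1 [stuck-at-1] → 1 — matches
Only N5 stuck-at-1 reproduces the observed 1.

N5 stuck-at-1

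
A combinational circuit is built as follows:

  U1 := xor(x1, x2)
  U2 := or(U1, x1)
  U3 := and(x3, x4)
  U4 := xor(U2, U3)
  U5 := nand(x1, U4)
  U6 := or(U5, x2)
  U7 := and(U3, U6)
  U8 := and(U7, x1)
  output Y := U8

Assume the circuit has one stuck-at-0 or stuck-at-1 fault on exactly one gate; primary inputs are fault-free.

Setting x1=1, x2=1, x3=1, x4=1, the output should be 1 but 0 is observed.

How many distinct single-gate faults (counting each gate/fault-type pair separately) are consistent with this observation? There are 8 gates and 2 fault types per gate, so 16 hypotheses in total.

Fault-free: U1=0, U2=1, U3=1, U4=0, U5=1, U6=1, U7=1, U8=1 → 1. Observed 0.
  U1: none of the 2 fault types match ✗
  U2: none of the 2 fault types match ✗
  U3: stuck-at-0 ✓; others ✗
  U4: none of the 2 fault types match ✗
  U5: none of the 2 fault types match ✗
  U6: stuck-at-0 ✓; others ✗
  U7: stuck-at-0 ✓; others ✗
  U8: stuck-at-0 ✓; others ✗
Consistent faults: {U3 stuck-at-0, U6 stuck-at-0, U7 stuck-at-0, U8 stuck-at-0} — 4 in all.

4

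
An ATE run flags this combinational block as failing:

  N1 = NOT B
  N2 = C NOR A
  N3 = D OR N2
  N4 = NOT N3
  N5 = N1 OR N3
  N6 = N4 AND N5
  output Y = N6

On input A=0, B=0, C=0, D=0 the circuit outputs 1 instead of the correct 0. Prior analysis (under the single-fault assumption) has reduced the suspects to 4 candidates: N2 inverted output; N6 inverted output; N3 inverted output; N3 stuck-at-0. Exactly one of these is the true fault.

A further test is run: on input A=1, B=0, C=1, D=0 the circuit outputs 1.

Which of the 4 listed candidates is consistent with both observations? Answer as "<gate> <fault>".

N3 stuck-at-0

Evaluate each candidate on input A=1, B=0, C=1, D=0:
  N2 inverted output: N1=1, N2=1 [inverted output], N3=1, N4=0, N5=1, N6=0 → 0 — eliminated
  N6 inverted output: N1=1, N2=0, N3=0, N4=1, N5=1, N6=0 [inverted output] → 0 — eliminated
  N3 inverted output: N1=1, N2=0, N3=1 [inverted output], N4=0, N5=1, N6=0 → 0 — eliminated
  N3 stuck-at-0: N1=1, N2=0, N3=0 [stuck-at-0], N4=1, N5=1, N6=1 → 1 — matches
Only N3 stuck-at-0 reproduces the observed 1.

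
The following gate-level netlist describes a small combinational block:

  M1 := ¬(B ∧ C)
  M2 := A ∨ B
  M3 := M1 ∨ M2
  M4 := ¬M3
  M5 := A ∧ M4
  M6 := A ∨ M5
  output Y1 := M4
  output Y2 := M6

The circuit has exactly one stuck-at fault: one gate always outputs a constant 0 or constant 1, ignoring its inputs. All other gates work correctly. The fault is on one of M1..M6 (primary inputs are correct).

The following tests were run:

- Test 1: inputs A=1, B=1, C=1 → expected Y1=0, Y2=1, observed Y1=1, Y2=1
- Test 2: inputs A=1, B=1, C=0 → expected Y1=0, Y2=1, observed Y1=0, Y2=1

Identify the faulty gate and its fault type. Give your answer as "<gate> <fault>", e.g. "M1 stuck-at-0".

Fault-free values for test 1 (A=1, B=1, C=1): M1=0, M2=1, M3=1, M4=0, M5=0, M6=1, giving Y1=0, Y2=1. Observed Y1=1, Y2=1.
Test 1: faults giving observed Y1=1, Y2=1 are {M2 stuck-at-0, M3 stuck-at-0, M4 stuck-at-1}.
Test 2 (A=1, B=1, C=0): fault-free M1=1, M2=1, M3=1, M4=0, M5=0, M6=1 → Y1=0, Y2=1; observed Y1=0, Y2=1. Eliminates M3 stuck-at-0, M4 stuck-at-1.
Only M2 stuck-at-0 is consistent with every test.

M2 stuck-at-0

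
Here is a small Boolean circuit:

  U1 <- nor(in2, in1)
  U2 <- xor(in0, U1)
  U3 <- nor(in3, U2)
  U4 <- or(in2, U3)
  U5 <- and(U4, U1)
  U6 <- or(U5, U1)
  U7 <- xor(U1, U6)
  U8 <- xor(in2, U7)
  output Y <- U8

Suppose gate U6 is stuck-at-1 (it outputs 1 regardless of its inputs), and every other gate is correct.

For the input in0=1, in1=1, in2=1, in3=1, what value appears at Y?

Propagate with U6 forced: U1=0, U2=1, U3=0, U4=1, U5=0, U6=1 [stuck-at-1], U7=1, U8=0.
So Y = 0. (Without the fault it would be 1.)

0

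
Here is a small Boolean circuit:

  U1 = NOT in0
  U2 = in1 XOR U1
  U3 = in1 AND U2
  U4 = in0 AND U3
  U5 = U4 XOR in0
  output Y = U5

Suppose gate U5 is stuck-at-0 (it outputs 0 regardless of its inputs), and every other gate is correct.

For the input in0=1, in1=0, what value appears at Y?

Propagate with U5 forced: U1=0, U2=0, U3=0, U4=0, U5=0 [stuck-at-0].
So Y = 0. (Without the fault it would be 1.)

0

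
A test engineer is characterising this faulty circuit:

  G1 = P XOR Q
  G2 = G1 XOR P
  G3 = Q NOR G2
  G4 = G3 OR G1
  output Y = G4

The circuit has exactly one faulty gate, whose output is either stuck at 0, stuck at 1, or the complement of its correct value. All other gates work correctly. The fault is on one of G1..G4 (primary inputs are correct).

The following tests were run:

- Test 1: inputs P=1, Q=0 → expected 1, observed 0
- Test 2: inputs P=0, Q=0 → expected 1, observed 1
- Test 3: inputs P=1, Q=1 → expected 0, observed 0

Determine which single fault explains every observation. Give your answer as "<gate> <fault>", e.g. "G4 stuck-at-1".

G1 stuck-at-0

Fault-free values for test 1 (P=1, Q=0): G1=1, G2=0, G3=1, G4=1, giving Y=1. Observed 0.
Test 1: faults giving observed 0 are {G1 stuck-at-0, G1 inverted output, G4 stuck-at-0, G4 inverted output}.
Test 2 (P=0, Q=0): fault-free G1=0, G2=0, G3=1, G4=1 → 1; observed 1. Eliminates G4 stuck-at-0, G4 inverted output.
Test 3 (P=1, Q=1): fault-free G1=0, G2=1, G3=0, G4=0 → 0; observed 0. Eliminates G1 inverted output.
Only G1 stuck-at-0 is consistent with every test.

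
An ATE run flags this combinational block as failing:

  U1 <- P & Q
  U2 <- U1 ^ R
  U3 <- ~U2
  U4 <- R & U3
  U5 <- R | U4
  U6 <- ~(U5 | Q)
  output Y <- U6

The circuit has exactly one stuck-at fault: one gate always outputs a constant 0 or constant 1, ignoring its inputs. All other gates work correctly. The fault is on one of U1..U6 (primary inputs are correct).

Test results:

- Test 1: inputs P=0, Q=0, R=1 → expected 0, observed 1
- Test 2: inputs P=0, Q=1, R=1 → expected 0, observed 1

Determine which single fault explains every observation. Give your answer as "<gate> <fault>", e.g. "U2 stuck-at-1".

Fault-free values for test 1 (P=0, Q=0, R=1): U1=0, U2=1, U3=0, U4=0, U5=1, U6=0, giving Y=0. Observed 1.
Test 1: faults giving observed 1 are {U5 stuck-at-0, U6 stuck-at-1}.
Test 2 (P=0, Q=1, R=1): fault-free U1=0, U2=1, U3=0, U4=0, U5=1, U6=0 → 0; observed 1. Eliminates U5 stuck-at-0.
Only U6 stuck-at-1 is consistent with every test.

U6 stuck-at-1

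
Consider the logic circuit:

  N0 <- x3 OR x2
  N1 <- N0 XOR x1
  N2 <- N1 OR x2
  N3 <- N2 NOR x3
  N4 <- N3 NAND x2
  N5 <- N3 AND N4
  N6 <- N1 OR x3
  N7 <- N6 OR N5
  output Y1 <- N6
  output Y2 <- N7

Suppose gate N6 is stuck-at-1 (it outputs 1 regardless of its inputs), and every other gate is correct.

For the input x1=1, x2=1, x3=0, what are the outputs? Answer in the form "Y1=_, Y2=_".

Propagate with N6 forced: N0=1, N1=0, N2=1, N3=0, N4=1, N5=0, N6=1 [stuck-at-1], N7=1.
So the outputs are Y1=1, Y2=1. (Without the fault they would be Y1=0, Y2=0.)

Y1=1, Y2=1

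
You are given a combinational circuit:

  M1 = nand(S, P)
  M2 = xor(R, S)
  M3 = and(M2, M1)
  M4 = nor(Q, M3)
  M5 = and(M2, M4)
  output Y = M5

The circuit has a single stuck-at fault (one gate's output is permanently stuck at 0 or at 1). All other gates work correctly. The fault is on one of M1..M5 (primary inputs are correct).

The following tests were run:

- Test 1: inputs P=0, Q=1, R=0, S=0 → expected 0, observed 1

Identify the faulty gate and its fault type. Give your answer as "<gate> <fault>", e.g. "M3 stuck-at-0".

Fault-free values for test 1 (P=0, Q=1, R=0, S=0): M1=1, M2=0, M3=0, M4=0, M5=0, giving Y=0. Observed 1.
Test 1: faults giving observed 1 are {M5 stuck-at-1}.
Only M5 stuck-at-1 is consistent with every test.

M5 stuck-at-1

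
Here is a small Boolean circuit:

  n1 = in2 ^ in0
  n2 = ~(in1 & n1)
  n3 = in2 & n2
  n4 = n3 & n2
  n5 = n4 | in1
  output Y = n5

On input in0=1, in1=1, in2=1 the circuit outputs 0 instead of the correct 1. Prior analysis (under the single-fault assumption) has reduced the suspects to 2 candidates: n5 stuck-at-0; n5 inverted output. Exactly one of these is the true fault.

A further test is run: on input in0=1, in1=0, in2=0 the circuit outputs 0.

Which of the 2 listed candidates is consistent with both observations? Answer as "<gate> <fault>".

Evaluate each candidate on input in0=1, in1=0, in2=0:
  n5 stuck-at-0: n1=1, n2=1, n3=0, n4=0, n5=0 [stuck-at-0] → 0 — matches
  n5 inverted output: n1=1, n2=1, n3=0, n4=0, n5=1 [inverted output] → 1 — eliminated
Only n5 stuck-at-0 reproduces the observed 0.

n5 stuck-at-0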